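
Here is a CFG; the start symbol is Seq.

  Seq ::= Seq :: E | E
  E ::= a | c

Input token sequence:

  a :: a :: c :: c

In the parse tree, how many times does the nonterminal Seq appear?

4

[Seq [Seq [Seq [Seq [E a]] :: [E a]] :: [E c]] :: [E c]]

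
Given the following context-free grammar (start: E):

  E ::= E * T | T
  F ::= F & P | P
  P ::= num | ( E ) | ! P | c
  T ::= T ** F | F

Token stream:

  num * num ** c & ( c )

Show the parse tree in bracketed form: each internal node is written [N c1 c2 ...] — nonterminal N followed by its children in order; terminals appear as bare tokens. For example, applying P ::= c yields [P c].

[E [E [T [F [P num]]]] * [T [T [F [P num]]] ** [F [F [P c]] & [P ( [E [T [F [P c]]]] )]]]]

E
E * T
T * T
F * T
P * T
num * T
num * T ** F
num * F ** F
num * P ** F
num * num ** F
num * num ** F & P
num * num ** P & P
num * num ** c & P
num * num ** c & ( E )
num * num ** c & ( T )
num * num ** c & ( F )
num * num ** c & ( P )
num * num ** c & ( c )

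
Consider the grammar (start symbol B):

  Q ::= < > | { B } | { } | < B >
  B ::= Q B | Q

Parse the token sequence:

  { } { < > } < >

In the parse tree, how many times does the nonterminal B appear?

4

[B [Q { }] [B [Q { [B [Q < >]] }] [B [Q < >]]]]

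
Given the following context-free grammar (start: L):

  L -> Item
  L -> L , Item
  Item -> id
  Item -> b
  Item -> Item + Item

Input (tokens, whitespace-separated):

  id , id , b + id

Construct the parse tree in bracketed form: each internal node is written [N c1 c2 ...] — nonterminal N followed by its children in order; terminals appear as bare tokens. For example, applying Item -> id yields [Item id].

L
L , Item
L , Item , Item
Item , Item , Item
id , Item , Item
id , id , Item
id , id , Item + Item
id , id , b + Item
id , id , b + id

[L [L [L [Item id]] , [Item id]] , [Item [Item b] + [Item id]]]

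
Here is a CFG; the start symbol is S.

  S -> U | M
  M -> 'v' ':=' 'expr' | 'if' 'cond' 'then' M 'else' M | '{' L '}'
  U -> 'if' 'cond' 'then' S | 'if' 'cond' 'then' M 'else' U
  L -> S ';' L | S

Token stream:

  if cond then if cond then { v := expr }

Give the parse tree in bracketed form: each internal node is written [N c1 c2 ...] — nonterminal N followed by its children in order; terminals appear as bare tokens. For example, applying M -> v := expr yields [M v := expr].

[S [U if cond then [S [U if cond then [S [M { [L [S [M v := expr]]] }]]]]]]

S
U
if cond then S
if cond then U
if cond then if cond then S
if cond then if cond then M
if cond then if cond then { L }
if cond then if cond then { S }
if cond then if cond then { M }
if cond then if cond then { v := expr }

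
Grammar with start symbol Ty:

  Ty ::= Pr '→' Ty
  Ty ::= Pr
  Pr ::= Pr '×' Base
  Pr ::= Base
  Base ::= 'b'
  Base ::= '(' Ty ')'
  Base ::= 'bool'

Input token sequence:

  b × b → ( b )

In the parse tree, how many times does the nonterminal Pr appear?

4

[Ty [Pr [Pr [Base b]] × [Base b]] → [Ty [Pr [Base ( [Ty [Pr [Base b]]] )]]]]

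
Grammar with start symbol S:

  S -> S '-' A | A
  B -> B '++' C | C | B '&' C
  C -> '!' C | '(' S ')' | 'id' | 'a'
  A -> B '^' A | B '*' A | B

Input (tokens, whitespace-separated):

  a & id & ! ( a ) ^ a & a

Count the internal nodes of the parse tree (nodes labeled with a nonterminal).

[S [A [B [B [B [C a]] & [C id]] & [C ! [C ( [S [A [B [C a]]]] )]]] ^ [A [B [B [C a]] & [C a]]]]]

18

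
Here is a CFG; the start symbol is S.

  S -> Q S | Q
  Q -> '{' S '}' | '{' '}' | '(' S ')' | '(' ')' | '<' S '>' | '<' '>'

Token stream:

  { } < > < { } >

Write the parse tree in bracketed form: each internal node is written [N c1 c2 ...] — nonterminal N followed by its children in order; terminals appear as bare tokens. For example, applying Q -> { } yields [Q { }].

S
Q S
{ } S
{ } Q S
{ } < > S
{ } < > Q
{ } < > < S >
{ } < > < Q >
{ } < > < { } >

[S [Q { }] [S [Q < >] [S [Q < [S [Q { }]] >]]]]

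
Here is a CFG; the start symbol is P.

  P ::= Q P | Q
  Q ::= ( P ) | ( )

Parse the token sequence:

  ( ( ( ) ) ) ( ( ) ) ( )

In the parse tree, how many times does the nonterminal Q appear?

6

[P [Q ( [P [Q ( [P [Q ( )]] )]] )] [P [Q ( [P [Q ( )]] )] [P [Q ( )]]]]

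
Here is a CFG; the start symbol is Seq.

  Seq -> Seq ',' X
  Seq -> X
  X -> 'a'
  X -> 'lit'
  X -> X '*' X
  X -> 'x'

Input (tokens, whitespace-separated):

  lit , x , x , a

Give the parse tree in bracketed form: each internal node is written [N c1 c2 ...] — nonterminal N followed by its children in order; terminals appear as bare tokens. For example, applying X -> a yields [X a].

Seq
Seq , X
Seq , X , X
Seq , X , X , X
X , X , X , X
lit , X , X , X
lit , x , X , X
lit , x , x , X
lit , x , x , a

[Seq [Seq [Seq [Seq [X lit]] , [X x]] , [X x]] , [X a]]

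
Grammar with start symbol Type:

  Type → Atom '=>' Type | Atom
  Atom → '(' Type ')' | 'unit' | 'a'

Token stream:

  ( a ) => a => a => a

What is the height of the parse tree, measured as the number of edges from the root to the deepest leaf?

[Type [Atom ( [Type [Atom a]] )] => [Type [Atom a] => [Type [Atom a] => [Type [Atom a]]]]]

5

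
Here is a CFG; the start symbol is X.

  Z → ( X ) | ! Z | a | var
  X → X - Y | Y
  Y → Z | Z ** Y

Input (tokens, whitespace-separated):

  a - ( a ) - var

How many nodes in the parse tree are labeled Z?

[X [X [X [Y [Z a]]] - [Y [Z ( [X [Y [Z a]]] )]]] - [Y [Z var]]]

4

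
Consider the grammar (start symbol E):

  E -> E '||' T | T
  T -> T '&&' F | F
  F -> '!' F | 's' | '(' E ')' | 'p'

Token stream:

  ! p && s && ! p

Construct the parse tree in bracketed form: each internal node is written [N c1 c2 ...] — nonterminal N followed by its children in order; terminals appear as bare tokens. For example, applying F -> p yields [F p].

E
T
T && F
T && F && F
F && F && F
! F && F && F
! p && F && F
! p && s && F
! p && s && ! F
! p && s && ! p

[E [T [T [T [F ! [F p]]] && [F s]] && [F ! [F p]]]]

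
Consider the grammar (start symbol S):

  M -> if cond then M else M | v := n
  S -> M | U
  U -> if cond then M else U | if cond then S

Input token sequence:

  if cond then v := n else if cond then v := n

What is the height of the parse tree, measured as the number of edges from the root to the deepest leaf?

5

[S [U if cond then [M v := n] else [U if cond then [S [M v := n]]]]]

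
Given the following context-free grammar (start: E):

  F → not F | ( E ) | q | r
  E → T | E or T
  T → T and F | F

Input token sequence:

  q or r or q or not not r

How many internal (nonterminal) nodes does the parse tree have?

[E [E [E [E [T [F q]]] or [T [F r]]] or [T [F q]]] or [T [F not [F not [F r]]]]]

14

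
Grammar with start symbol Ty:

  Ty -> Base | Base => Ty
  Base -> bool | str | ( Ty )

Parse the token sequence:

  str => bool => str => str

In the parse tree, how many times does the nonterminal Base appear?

[Ty [Base str] => [Ty [Base bool] => [Ty [Base str] => [Ty [Base str]]]]]

4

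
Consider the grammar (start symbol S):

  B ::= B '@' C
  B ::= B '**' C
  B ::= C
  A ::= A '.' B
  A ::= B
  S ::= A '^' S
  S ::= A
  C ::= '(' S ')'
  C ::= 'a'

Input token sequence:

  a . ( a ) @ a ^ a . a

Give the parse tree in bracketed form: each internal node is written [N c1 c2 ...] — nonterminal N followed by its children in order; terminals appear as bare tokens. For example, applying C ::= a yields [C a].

[S [A [A [B [C a]]] . [B [B [C ( [S [A [B [C a]]]] )]] @ [C a]]] ^ [S [A [A [B [C a]]] . [B [C a]]]]]

S
A ^ S
A . B ^ S
B . B ^ S
C . B ^ S
a . B ^ S
a . B @ C ^ S
a . C @ C ^ S
a . ( S ) @ C ^ S
a . ( A ) @ C ^ S
a . ( B ) @ C ^ S
a . ( C ) @ C ^ S
a . ( a ) @ C ^ S
a . ( a ) @ a ^ S
a . ( a ) @ a ^ A
a . ( a ) @ a ^ A . B
a . ( a ) @ a ^ B . B
a . ( a ) @ a ^ C . B
a . ( a ) @ a ^ a . B
a . ( a ) @ a ^ a . C
a . ( a ) @ a ^ a . a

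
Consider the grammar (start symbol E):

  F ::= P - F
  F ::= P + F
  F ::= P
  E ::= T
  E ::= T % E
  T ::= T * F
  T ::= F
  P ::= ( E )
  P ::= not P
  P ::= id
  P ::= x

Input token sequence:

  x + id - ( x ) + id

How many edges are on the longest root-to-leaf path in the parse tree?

[E [T [F [P x] + [F [P id] - [F [P ( [E [T [F [P x]]]] )] + [F [P id]]]]]]]

10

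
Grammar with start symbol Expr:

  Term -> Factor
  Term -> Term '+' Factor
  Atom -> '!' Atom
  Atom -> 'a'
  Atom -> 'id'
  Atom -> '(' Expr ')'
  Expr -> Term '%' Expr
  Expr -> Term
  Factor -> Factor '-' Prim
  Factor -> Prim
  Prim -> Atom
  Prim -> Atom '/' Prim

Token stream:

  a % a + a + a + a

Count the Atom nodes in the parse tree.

[Expr [Term [Factor [Prim [Atom a]]]] % [Expr [Term [Term [Term [Term [Factor [Prim [Atom a]]]] + [Factor [Prim [Atom a]]]] + [Factor [Prim [Atom a]]]] + [Factor [Prim [Atom a]]]]]]

5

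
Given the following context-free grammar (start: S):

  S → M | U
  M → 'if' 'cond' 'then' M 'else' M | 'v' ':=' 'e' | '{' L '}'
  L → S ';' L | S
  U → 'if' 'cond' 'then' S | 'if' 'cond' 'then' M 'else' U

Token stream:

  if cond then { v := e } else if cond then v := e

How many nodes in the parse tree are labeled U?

[S [U if cond then [M { [L [S [M v := e]]] }] else [U if cond then [S [M v := e]]]]]

2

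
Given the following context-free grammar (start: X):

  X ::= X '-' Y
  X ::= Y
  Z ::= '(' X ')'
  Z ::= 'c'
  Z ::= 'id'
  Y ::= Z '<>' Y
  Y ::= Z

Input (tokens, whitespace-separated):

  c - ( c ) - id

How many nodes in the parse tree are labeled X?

4

[X [X [X [Y [Z c]]] - [Y [Z ( [X [Y [Z c]]] )]]] - [Y [Z id]]]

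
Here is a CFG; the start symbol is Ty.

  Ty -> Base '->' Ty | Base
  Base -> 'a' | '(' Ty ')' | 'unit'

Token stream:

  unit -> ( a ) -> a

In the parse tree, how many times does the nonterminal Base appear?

4

[Ty [Base unit] -> [Ty [Base ( [Ty [Base a]] )] -> [Ty [Base a]]]]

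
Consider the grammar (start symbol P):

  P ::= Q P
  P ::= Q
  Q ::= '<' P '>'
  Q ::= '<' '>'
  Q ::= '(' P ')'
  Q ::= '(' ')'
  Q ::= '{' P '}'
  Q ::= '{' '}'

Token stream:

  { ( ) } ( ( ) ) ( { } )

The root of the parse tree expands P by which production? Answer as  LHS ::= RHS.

[P [Q { [P [Q ( )]] }] [P [Q ( [P [Q ( )]] )] [P [Q ( [P [Q { }]] )]]]]

P ::= Q P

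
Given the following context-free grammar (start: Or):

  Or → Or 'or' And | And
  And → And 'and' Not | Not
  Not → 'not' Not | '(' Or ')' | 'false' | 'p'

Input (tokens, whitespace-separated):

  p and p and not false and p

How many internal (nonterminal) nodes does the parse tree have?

10

[Or [And [And [And [And [Not p]] and [Not p]] and [Not not [Not false]]] and [Not p]]]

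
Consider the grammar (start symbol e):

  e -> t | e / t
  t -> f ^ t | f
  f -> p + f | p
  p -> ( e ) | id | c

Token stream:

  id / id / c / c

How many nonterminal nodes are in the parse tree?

16

[e [e [e [e [t [f [p id]]]] / [t [f [p id]]]] / [t [f [p c]]]] / [t [f [p c]]]]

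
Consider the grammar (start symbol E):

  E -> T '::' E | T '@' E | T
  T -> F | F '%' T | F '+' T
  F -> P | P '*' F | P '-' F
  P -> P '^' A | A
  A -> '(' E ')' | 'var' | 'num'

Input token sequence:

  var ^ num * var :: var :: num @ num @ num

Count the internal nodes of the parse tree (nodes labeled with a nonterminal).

30

[E [T [F [P [P [A var]] ^ [A num]] * [F [P [A var]]]]] :: [E [T [F [P [A var]]]] :: [E [T [F [P [A num]]]] @ [E [T [F [P [A num]]]] @ [E [T [F [P [A num]]]]]]]]]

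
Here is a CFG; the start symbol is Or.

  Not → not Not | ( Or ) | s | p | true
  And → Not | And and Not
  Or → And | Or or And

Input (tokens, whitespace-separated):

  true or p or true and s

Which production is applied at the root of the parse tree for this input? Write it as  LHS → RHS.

Or → Or or And

[Or [Or [Or [And [Not true]]] or [And [Not p]]] or [And [And [Not true]] and [Not s]]]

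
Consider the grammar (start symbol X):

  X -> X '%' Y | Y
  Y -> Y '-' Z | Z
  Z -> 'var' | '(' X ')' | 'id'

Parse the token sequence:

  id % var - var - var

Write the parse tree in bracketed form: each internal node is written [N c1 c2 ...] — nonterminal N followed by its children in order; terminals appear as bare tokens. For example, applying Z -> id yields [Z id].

[X [X [Y [Z id]]] % [Y [Y [Y [Z var]] - [Z var]] - [Z var]]]

X
X % Y
Y % Y
Z % Y
id % Y
id % Y - Z
id % Y - Z - Z
id % Z - Z - Z
id % var - Z - Z
id % var - var - Z
id % var - var - var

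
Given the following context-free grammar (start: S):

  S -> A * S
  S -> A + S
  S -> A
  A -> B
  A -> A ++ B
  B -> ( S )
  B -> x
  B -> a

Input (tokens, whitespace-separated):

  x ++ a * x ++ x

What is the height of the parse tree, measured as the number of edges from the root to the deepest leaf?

5

[S [A [A [B x]] ++ [B a]] * [S [A [A [B x]] ++ [B x]]]]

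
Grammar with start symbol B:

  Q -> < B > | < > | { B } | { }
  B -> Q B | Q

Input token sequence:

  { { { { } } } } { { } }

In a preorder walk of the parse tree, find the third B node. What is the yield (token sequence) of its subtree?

{ { } }

[B [Q { [B [Q { [B [Q { [B [Q { }]] }]] }]] }] [B [Q { [B [Q { }]] }]]]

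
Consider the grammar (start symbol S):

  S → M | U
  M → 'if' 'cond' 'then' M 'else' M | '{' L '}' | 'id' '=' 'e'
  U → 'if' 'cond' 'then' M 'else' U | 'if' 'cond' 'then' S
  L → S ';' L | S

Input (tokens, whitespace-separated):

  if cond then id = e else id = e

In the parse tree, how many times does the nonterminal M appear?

3

[S [M if cond then [M id = e] else [M id = e]]]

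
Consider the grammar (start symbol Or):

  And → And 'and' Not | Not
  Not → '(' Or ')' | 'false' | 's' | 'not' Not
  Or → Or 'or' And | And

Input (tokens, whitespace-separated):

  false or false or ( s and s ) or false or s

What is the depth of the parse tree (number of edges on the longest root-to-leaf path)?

[Or [Or [Or [Or [Or [And [Not false]]] or [And [Not false]]] or [And [Not ( [Or [And [And [Not s]] and [Not s]]] )]]] or [And [Not false]]] or [And [Not s]]]

9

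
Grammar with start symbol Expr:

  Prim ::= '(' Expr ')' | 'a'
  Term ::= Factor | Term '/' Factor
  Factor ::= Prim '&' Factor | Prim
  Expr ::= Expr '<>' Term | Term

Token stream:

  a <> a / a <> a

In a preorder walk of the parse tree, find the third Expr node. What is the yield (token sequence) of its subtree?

a

[Expr [Expr [Expr [Term [Factor [Prim a]]]] <> [Term [Term [Factor [Prim a]]] / [Factor [Prim a]]]] <> [Term [Factor [Prim a]]]]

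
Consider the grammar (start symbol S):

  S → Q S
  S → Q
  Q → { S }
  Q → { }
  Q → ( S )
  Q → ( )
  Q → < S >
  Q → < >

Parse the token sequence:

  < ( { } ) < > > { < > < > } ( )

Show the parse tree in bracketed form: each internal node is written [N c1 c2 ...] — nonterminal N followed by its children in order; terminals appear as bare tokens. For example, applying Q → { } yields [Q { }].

S
Q S
< S > S
< Q S > S
< ( S ) S > S
< ( Q ) S > S
< ( { } ) S > S
< ( { } ) Q > S
< ( { } ) < > > S
< ( { } ) < > > Q S
< ( { } ) < > > { S } S
< ( { } ) < > > { Q S } S
< ( { } ) < > > { < > S } S
< ( { } ) < > > { < > Q } S
< ( { } ) < > > { < > < > } S
< ( { } ) < > > { < > < > } Q
< ( { } ) < > > { < > < > } ( )

[S [Q < [S [Q ( [S [Q { }]] )] [S [Q < >]]] >] [S [Q { [S [Q < >] [S [Q < >]]] }] [S [Q ( )]]]]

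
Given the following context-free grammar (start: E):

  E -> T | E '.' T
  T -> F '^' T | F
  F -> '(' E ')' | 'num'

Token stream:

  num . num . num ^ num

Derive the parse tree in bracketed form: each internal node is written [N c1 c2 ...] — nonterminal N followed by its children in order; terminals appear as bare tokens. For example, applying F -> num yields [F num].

E
E . T
E . T . T
T . T . T
F . T . T
num . T . T
num . F . T
num . num . T
num . num . F ^ T
num . num . num ^ T
num . num . num ^ F
num . num . num ^ num

[E [E [E [T [F num]]] . [T [F num]]] . [T [F num] ^ [T [F num]]]]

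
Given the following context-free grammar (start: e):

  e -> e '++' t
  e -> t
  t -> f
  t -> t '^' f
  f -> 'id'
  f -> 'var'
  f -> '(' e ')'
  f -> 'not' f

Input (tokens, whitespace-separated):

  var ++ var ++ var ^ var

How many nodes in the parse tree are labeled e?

[e [e [e [t [f var]]] ++ [t [f var]]] ++ [t [t [f var]] ^ [f var]]]

3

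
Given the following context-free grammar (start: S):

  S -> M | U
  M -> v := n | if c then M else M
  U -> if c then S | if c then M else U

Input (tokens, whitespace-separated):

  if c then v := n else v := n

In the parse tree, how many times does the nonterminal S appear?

1

[S [M if c then [M v := n] else [M v := n]]]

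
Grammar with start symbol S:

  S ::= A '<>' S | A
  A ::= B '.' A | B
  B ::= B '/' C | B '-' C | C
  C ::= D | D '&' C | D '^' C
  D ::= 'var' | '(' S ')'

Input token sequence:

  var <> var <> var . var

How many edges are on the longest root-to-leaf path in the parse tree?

8

[S [A [B [C [D var]]]] <> [S [A [B [C [D var]]]] <> [S [A [B [C [D var]]] . [A [B [C [D var]]]]]]]]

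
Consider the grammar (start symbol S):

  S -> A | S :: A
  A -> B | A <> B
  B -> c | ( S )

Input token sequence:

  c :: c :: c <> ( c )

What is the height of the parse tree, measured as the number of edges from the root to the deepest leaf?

6

[S [S [S [A [B c]]] :: [A [B c]]] :: [A [A [B c]] <> [B ( [S [A [B c]]] )]]]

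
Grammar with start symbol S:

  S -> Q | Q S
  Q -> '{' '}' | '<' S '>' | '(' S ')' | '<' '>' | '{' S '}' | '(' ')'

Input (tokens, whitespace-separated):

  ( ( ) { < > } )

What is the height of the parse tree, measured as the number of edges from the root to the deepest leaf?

7

[S [Q ( [S [Q ( )] [S [Q { [S [Q < >]] }]]] )]]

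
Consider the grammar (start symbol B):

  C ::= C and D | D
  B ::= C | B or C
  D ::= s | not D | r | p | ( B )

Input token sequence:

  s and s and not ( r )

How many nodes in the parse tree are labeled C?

[B [C [C [C [D s]] and [D s]] and [D not [D ( [B [C [D r]]] )]]]]

4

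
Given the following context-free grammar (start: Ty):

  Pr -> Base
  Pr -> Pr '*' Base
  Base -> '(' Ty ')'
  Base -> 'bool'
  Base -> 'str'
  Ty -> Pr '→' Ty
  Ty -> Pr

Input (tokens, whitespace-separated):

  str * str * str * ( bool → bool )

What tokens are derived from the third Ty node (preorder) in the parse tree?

[Ty [Pr [Pr [Pr [Pr [Base str]] * [Base str]] * [Base str]] * [Base ( [Ty [Pr [Base bool]] → [Ty [Pr [Base bool]]]] )]]]

bool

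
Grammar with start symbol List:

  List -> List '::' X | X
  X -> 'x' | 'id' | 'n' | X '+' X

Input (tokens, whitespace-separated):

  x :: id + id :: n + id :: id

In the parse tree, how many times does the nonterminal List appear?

4

[List [List [List [List [X x]] :: [X [X id] + [X id]]] :: [X [X n] + [X id]]] :: [X id]]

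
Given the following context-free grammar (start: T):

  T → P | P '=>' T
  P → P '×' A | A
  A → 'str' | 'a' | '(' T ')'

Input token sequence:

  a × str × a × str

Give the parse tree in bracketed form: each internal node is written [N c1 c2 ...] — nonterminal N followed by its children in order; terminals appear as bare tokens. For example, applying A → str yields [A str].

[T [P [P [P [P [A a]] × [A str]] × [A a]] × [A str]]]

T
P
P × A
P × A × A
P × A × A × A
A × A × A × A
a × A × A × A
a × str × A × A
a × str × a × A
a × str × a × str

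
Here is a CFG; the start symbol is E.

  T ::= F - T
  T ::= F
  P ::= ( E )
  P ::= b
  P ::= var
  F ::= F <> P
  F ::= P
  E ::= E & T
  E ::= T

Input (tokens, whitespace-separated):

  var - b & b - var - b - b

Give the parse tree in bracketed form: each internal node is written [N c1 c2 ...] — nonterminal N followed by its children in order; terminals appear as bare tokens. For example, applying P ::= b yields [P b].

[E [E [T [F [P var]] - [T [F [P b]]]]] & [T [F [P b]] - [T [F [P var]] - [T [F [P b]] - [T [F [P b]]]]]]]

E
E & T
T & T
F - T & T
P - T & T
var - T & T
var - F & T
var - P & T
var - b & T
var - b & F - T
var - b & P - T
var - b & b - T
var - b & b - F - T
var - b & b - P - T
var - b & b - var - T
var - b & b - var - F - T
var - b & b - var - P - T
var - b & b - var - b - T
var - b & b - var - b - F
var - b & b - var - b - P
var - b & b - var - b - b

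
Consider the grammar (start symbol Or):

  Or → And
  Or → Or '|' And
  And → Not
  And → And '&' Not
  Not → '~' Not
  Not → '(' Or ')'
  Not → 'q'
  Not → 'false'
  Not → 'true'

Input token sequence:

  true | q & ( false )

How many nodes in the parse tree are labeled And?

4

[Or [Or [And [Not true]]] | [And [And [Not q]] & [Not ( [Or [And [Not false]]] )]]]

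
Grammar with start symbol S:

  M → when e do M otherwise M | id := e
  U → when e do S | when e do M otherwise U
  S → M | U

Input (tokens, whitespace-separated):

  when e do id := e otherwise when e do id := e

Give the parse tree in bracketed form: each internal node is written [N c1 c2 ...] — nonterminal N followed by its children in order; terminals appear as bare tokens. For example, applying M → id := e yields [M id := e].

S
U
when e do M otherwise U
when e do id := e otherwise U
when e do id := e otherwise when e do S
when e do id := e otherwise when e do M
when e do id := e otherwise when e do id := e

[S [U when e do [M id := e] otherwise [U when e do [S [M id := e]]]]]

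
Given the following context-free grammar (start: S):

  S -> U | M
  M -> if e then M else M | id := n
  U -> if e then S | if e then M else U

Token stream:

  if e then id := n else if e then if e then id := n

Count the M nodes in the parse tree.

[S [U if e then [M id := n] else [U if e then [S [U if e then [S [M id := n]]]]]]]

2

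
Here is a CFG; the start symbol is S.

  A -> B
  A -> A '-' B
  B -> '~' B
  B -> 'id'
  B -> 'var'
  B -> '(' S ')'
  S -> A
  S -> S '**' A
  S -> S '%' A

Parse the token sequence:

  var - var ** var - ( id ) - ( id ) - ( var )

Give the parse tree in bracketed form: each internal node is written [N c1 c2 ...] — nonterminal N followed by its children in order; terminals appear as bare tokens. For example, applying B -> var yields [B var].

[S [S [A [A [B var]] - [B var]]] ** [A [A [A [A [B var]] - [B ( [S [A [B id]]] )]] - [B ( [S [A [B id]]] )]] - [B ( [S [A [B var]]] )]]]

S
S ** A
A ** A
A - B ** A
B - B ** A
var - B ** A
var - var ** A
var - var ** A - B
var - var ** A - B - B
var - var ** A - B - B - B
var - var ** B - B - B - B
var - var ** var - B - B - B
var - var ** var - ( S ) - B - B
var - var ** var - ( A ) - B - B
var - var ** var - ( B ) - B - B
var - var ** var - ( id ) - B - B
var - var ** var - ( id ) - ( S ) - B
var - var ** var - ( id ) - ( A ) - B
var - var ** var - ( id ) - ( B ) - B
var - var ** var - ( id ) - ( id ) - B
var - var ** var - ( id ) - ( id ) - ( S )
var - var ** var - ( id ) - ( id ) - ( A )
var - var ** var - ( id ) - ( id ) - ( B )
var - var ** var - ( id ) - ( id ) - ( var )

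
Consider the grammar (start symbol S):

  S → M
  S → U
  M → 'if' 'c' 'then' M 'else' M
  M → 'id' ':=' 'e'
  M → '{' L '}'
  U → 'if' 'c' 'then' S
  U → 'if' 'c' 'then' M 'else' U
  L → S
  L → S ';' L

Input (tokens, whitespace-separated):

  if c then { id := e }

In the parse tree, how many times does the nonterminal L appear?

1

[S [U if c then [S [M { [L [S [M id := e]]] }]]]]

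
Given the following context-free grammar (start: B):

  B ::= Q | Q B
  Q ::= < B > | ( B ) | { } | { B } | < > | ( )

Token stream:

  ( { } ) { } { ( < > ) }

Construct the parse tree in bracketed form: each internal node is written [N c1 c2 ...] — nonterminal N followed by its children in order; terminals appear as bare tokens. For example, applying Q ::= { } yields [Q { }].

B
Q B
( B ) B
( Q ) B
( { } ) B
( { } ) Q B
( { } ) { } B
( { } ) { } Q
( { } ) { } { B }
( { } ) { } { Q }
( { } ) { } { ( B ) }
( { } ) { } { ( Q ) }
( { } ) { } { ( < > ) }

[B [Q ( [B [Q { }]] )] [B [Q { }] [B [Q { [B [Q ( [B [Q < >]] )]] }]]]]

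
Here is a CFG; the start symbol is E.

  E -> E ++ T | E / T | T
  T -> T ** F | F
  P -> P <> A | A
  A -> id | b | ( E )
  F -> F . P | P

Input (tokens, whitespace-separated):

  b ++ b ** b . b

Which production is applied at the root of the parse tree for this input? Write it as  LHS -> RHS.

E -> E ++ T

[E [E [T [F [P [A b]]]]] ++ [T [T [F [P [A b]]]] ** [F [F [P [A b]]] . [P [A b]]]]]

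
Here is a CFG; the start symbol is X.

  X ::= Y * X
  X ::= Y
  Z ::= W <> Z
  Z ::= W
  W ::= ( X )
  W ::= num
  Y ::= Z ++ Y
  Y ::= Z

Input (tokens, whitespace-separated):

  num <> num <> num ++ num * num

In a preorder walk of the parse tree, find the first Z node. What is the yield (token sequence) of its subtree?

num <> num <> num

[X [Y [Z [W num] <> [Z [W num] <> [Z [W num]]]] ++ [Y [Z [W num]]]] * [X [Y [Z [W num]]]]]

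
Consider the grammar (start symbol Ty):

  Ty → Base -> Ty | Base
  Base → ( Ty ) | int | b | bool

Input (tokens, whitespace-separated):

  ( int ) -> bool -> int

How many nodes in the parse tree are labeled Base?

[Ty [Base ( [Ty [Base int]] )] -> [Ty [Base bool] -> [Ty [Base int]]]]

4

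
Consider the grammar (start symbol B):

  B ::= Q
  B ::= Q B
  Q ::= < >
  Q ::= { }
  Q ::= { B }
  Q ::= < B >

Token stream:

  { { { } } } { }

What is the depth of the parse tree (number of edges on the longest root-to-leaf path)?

6

[B [Q { [B [Q { [B [Q { }]] }]] }] [B [Q { }]]]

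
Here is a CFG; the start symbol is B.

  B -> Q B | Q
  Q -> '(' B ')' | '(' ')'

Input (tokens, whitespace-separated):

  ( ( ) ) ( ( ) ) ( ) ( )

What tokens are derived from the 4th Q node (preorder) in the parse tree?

( )

[B [Q ( [B [Q ( )]] )] [B [Q ( [B [Q ( )]] )] [B [Q ( )] [B [Q ( )]]]]]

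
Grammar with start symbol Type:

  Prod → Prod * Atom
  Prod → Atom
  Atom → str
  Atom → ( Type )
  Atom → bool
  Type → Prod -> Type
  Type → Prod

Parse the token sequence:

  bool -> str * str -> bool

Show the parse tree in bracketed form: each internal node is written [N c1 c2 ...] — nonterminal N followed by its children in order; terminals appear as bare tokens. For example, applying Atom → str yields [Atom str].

[Type [Prod [Atom bool]] -> [Type [Prod [Prod [Atom str]] * [Atom str]] -> [Type [Prod [Atom bool]]]]]

Type
Prod -> Type
Atom -> Type
bool -> Type
bool -> Prod -> Type
bool -> Prod * Atom -> Type
bool -> Atom * Atom -> Type
bool -> str * Atom -> Type
bool -> str * str -> Type
bool -> str * str -> Prod
bool -> str * str -> Atom
bool -> str * str -> bool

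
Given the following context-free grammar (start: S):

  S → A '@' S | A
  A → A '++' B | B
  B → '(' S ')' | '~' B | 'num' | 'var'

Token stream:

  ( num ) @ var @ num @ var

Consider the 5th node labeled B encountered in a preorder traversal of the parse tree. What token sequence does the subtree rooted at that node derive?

[S [A [B ( [S [A [B num]]] )]] @ [S [A [B var]] @ [S [A [B num]] @ [S [A [B var]]]]]]

var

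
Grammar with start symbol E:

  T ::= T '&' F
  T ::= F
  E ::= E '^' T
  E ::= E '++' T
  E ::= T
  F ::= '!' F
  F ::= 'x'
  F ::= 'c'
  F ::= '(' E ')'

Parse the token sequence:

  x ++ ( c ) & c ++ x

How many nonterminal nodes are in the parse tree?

[E [E [E [T [F x]]] ++ [T [T [F ( [E [T [F c]]] )]] & [F c]]] ++ [T [F x]]]

14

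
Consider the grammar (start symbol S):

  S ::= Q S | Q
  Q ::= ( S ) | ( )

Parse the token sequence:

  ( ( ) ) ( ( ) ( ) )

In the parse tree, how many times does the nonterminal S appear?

[S [Q ( [S [Q ( )]] )] [S [Q ( [S [Q ( )] [S [Q ( )]]] )]]]

5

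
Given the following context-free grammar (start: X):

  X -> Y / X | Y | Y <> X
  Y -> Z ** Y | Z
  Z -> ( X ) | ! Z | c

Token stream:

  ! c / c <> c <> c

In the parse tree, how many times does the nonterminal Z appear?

5

[X [Y [Z ! [Z c]]] / [X [Y [Z c]] <> [X [Y [Z c]] <> [X [Y [Z c]]]]]]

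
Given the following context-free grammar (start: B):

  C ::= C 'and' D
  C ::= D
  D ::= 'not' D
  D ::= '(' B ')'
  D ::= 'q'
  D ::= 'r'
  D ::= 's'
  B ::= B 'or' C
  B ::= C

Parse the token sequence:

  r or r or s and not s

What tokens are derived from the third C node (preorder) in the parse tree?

[B [B [B [C [D r]]] or [C [D r]]] or [C [C [D s]] and [D not [D s]]]]

s and not s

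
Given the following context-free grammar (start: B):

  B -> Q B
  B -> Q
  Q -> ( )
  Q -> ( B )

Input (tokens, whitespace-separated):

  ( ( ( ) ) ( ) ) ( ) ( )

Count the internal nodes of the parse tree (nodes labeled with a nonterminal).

[B [Q ( [B [Q ( [B [Q ( )]] )] [B [Q ( )]]] )] [B [Q ( )] [B [Q ( )]]]]

12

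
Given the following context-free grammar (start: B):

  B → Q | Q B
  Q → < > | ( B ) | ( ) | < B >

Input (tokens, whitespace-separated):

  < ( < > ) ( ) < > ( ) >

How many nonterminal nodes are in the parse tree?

[B [Q < [B [Q ( [B [Q < >]] )] [B [Q ( )] [B [Q < >] [B [Q ( )]]]]] >]]

12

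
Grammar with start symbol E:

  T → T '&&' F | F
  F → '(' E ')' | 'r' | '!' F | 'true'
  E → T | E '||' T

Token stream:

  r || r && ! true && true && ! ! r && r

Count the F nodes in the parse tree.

9

[E [E [T [F r]]] || [T [T [T [T [T [F r]] && [F ! [F true]]] && [F true]] && [F ! [F ! [F r]]]] && [F r]]]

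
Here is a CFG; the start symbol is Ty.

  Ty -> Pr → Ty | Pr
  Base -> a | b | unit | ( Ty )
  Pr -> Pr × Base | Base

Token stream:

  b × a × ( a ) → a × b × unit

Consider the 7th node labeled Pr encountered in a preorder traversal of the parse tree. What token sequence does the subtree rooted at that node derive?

a

[Ty [Pr [Pr [Pr [Base b]] × [Base a]] × [Base ( [Ty [Pr [Base a]]] )]] → [Ty [Pr [Pr [Pr [Base a]] × [Base b]] × [Base unit]]]]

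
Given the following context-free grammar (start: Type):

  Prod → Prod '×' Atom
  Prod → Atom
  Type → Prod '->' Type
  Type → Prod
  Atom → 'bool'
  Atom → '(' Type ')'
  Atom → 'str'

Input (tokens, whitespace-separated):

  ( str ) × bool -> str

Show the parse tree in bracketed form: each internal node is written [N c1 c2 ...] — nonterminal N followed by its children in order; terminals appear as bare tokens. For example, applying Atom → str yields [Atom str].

[Type [Prod [Prod [Atom ( [Type [Prod [Atom str]]] )]] × [Atom bool]] -> [Type [Prod [Atom str]]]]

Type
Prod -> Type
Prod × Atom -> Type
Atom × Atom -> Type
( Type ) × Atom -> Type
( Prod ) × Atom -> Type
( Atom ) × Atom -> Type
( str ) × Atom -> Type
( str ) × bool -> Type
( str ) × bool -> Prod
( str ) × bool -> Atom
( str ) × bool -> str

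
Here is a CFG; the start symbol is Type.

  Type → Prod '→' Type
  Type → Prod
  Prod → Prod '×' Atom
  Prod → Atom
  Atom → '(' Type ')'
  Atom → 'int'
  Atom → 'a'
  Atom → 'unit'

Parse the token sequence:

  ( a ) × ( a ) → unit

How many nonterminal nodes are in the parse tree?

14

[Type [Prod [Prod [Atom ( [Type [Prod [Atom a]]] )]] × [Atom ( [Type [Prod [Atom a]]] )]] → [Type [Prod [Atom unit]]]]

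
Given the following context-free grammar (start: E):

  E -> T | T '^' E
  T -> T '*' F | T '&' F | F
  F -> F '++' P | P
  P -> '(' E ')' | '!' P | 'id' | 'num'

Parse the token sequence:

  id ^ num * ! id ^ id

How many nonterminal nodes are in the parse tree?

16

[E [T [F [P id]]] ^ [E [T [T [F [P num]]] * [F [P ! [P id]]]] ^ [E [T [F [P id]]]]]]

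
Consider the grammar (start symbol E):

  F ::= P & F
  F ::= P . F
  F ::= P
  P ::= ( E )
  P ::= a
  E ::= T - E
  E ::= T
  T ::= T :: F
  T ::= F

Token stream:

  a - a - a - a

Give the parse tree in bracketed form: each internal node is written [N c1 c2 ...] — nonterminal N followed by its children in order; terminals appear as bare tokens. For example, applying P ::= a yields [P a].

[E [T [F [P a]]] - [E [T [F [P a]]] - [E [T [F [P a]]] - [E [T [F [P a]]]]]]]

E
T - E
F - E
P - E
a - E
a - T - E
a - F - E
a - P - E
a - a - E
a - a - T - E
a - a - F - E
a - a - P - E
a - a - a - E
a - a - a - T
a - a - a - F
a - a - a - P
a - a - a - a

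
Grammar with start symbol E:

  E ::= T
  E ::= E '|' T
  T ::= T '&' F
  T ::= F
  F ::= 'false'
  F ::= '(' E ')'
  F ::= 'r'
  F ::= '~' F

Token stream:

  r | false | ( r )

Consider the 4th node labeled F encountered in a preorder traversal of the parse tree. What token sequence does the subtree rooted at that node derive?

[E [E [E [T [F r]]] | [T [F false]]] | [T [F ( [E [T [F r]]] )]]]

r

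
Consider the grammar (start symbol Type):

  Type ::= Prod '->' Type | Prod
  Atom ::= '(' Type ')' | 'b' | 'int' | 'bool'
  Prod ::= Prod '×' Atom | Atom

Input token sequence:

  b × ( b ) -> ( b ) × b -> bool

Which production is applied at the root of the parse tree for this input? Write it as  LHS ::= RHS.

[Type [Prod [Prod [Atom b]] × [Atom ( [Type [Prod [Atom b]]] )]] -> [Type [Prod [Prod [Atom ( [Type [Prod [Atom b]]] )]] × [Atom b]] -> [Type [Prod [Atom bool]]]]]

Type ::= Prod '->' Type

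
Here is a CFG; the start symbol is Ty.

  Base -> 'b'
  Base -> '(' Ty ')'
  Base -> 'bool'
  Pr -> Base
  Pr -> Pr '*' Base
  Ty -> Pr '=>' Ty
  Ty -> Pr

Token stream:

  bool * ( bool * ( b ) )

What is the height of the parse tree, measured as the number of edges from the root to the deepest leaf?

[Ty [Pr [Pr [Base bool]] * [Base ( [Ty [Pr [Pr [Base bool]] * [Base ( [Ty [Pr [Base b]]] )]]] )]]]

9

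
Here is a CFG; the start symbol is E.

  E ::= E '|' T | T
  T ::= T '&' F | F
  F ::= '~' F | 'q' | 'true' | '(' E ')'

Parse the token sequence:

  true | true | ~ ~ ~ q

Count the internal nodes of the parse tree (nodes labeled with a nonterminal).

12

[E [E [E [T [F true]]] | [T [F true]]] | [T [F ~ [F ~ [F ~ [F q]]]]]]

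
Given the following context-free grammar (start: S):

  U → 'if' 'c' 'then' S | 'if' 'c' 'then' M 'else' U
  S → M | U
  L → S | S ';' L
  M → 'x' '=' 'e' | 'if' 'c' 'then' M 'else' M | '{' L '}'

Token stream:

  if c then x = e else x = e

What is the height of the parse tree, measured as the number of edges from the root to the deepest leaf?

3

[S [M if c then [M x = e] else [M x = e]]]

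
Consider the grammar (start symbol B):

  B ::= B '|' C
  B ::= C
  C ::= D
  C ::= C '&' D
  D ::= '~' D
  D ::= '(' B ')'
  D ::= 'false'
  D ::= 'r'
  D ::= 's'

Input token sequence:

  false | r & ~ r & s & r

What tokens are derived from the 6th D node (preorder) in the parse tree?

r

[B [B [C [D false]]] | [C [C [C [C [D r]] & [D ~ [D r]]] & [D s]] & [D r]]]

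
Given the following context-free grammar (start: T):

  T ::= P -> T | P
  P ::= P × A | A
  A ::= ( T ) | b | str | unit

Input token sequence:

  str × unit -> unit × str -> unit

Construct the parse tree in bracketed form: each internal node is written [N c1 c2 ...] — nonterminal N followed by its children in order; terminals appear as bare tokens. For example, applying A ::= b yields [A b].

[T [P [P [A str]] × [A unit]] -> [T [P [P [A unit]] × [A str]] -> [T [P [A unit]]]]]

T
P -> T
P × A -> T
A × A -> T
str × A -> T
str × unit -> T
str × unit -> P -> T
str × unit -> P × A -> T
str × unit -> A × A -> T
str × unit -> unit × A -> T
str × unit -> unit × str -> T
str × unit -> unit × str -> P
str × unit -> unit × str -> A
str × unit -> unit × str -> unit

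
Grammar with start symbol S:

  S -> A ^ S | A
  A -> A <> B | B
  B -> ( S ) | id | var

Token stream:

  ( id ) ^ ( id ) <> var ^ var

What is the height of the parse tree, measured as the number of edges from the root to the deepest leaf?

[S [A [B ( [S [A [B id]]] )]] ^ [S [A [A [B ( [S [A [B id]]] )]] <> [B var]] ^ [S [A [B var]]]]]

8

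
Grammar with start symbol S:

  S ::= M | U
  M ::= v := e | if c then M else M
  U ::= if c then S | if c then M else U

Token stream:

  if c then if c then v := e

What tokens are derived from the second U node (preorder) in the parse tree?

[S [U if c then [S [U if c then [S [M v := e]]]]]]

if c then v := e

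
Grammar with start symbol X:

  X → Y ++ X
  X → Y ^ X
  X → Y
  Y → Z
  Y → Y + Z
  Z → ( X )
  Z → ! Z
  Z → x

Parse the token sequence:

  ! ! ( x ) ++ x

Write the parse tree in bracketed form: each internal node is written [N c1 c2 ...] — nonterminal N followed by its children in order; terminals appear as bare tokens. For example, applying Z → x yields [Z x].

X
Y ++ X
Z ++ X
! Z ++ X
! ! Z ++ X
! ! ( X ) ++ X
! ! ( Y ) ++ X
! ! ( Z ) ++ X
! ! ( x ) ++ X
! ! ( x ) ++ Y
! ! ( x ) ++ Z
! ! ( x ) ++ x

[X [Y [Z ! [Z ! [Z ( [X [Y [Z x]]] )]]]] ++ [X [Y [Z x]]]]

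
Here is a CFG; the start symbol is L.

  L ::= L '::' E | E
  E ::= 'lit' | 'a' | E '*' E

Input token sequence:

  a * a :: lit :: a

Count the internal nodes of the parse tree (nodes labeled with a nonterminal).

[L [L [L [E [E a] * [E a]]] :: [E lit]] :: [E a]]

8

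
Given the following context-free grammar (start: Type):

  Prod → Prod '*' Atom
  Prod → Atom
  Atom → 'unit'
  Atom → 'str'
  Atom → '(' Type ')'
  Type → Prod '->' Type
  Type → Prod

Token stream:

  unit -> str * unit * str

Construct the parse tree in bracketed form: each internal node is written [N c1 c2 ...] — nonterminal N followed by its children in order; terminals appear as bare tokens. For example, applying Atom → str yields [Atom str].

Type
Prod -> Type
Atom -> Type
unit -> Type
unit -> Prod
unit -> Prod * Atom
unit -> Prod * Atom * Atom
unit -> Atom * Atom * Atom
unit -> str * Atom * Atom
unit -> str * unit * Atom
unit -> str * unit * str

[Type [Prod [Atom unit]] -> [Type [Prod [Prod [Prod [Atom str]] * [Atom unit]] * [Atom str]]]]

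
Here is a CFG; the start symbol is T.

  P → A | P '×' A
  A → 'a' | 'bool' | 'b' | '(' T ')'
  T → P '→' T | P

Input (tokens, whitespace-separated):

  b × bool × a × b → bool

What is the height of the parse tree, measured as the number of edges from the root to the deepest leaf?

6

[T [P [P [P [P [A b]] × [A bool]] × [A a]] × [A b]] → [T [P [A bool]]]]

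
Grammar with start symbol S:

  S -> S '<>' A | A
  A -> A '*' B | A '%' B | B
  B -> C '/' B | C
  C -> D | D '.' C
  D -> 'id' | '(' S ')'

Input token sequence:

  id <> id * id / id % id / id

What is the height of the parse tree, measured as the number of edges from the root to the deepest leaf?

[S [S [A [B [C [D id]]]]] <> [A [A [A [B [C [D id]]]] * [B [C [D id]] / [B [C [D id]]]]] % [B [C [D id]] / [B [C [D id]]]]]]

7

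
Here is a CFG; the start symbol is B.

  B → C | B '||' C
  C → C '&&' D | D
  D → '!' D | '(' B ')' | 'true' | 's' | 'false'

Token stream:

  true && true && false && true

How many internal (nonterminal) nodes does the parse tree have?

9

[B [C [C [C [C [D true]] && [D true]] && [D false]] && [D true]]]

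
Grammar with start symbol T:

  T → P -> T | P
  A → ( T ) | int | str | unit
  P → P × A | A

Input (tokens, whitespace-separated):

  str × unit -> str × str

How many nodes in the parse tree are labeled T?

2

[T [P [P [A str]] × [A unit]] -> [T [P [P [A str]] × [A str]]]]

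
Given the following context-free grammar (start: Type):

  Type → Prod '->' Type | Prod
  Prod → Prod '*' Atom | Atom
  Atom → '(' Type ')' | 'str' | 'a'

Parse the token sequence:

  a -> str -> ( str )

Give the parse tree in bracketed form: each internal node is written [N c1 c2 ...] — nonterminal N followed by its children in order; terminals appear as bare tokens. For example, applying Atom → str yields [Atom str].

Type
Prod -> Type
Atom -> Type
a -> Type
a -> Prod -> Type
a -> Atom -> Type
a -> str -> Type
a -> str -> Prod
a -> str -> Atom
a -> str -> ( Type )
a -> str -> ( Prod )
a -> str -> ( Atom )
a -> str -> ( str )

[Type [Prod [Atom a]] -> [Type [Prod [Atom str]] -> [Type [Prod [Atom ( [Type [Prod [Atom str]]] )]]]]]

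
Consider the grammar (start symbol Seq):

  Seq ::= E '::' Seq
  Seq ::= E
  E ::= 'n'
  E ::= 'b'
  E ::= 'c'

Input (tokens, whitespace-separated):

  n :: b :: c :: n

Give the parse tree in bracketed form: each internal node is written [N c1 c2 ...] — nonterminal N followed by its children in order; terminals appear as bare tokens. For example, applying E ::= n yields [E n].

[Seq [E n] :: [Seq [E b] :: [Seq [E c] :: [Seq [E n]]]]]

Seq
E :: Seq
n :: Seq
n :: E :: Seq
n :: b :: Seq
n :: b :: E :: Seq
n :: b :: c :: Seq
n :: b :: c :: E
n :: b :: c :: n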